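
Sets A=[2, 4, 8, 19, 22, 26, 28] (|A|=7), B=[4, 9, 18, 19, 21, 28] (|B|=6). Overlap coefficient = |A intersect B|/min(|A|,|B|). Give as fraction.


A intersect B = [4, 19, 28]
|A intersect B| = 3
min(|A|, |B|) = min(7, 6) = 6
Overlap = 3 / 6 = 1/2

1/2


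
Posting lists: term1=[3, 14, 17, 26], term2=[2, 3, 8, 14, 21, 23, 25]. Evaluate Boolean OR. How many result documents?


Boolean OR: find union of posting lists
term1 docs: [3, 14, 17, 26]
term2 docs: [2, 3, 8, 14, 21, 23, 25]
Union: [2, 3, 8, 14, 17, 21, 23, 25, 26]
|union| = 9

9


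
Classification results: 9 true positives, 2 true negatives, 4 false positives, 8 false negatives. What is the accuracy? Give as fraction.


Accuracy = (TP + TN) / (TP + TN + FP + FN)
TP + TN = 9 + 2 = 11
Total = 9 + 2 + 4 + 8 = 23
Accuracy = 11 / 23 = 11/23

11/23


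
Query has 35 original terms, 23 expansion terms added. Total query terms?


Original terms: 35
Expansion terms: 23
Total = 35 + 23 = 58

58


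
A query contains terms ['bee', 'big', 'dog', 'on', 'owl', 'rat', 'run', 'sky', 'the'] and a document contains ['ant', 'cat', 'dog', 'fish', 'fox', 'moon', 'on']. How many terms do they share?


Query terms: ['bee', 'big', 'dog', 'on', 'owl', 'rat', 'run', 'sky', 'the']
Document terms: ['ant', 'cat', 'dog', 'fish', 'fox', 'moon', 'on']
Common terms: ['dog', 'on']
Overlap count = 2

2


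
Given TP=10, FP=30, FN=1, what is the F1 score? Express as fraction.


F1 = 2 * P * R / (P + R)
P = TP/(TP+FP) = 10/40 = 1/4
R = TP/(TP+FN) = 10/11 = 10/11
2 * P * R = 2 * 1/4 * 10/11 = 5/11
P + R = 1/4 + 10/11 = 51/44
F1 = 5/11 / 51/44 = 20/51

20/51


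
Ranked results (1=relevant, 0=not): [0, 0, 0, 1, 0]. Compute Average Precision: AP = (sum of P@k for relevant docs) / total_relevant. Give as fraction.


Computing P@k for each relevant position:
Position 1: not relevant
Position 2: not relevant
Position 3: not relevant
Position 4: relevant, P@4 = 1/4 = 1/4
Position 5: not relevant
Sum of P@k = 1/4 = 1/4
AP = 1/4 / 1 = 1/4

1/4


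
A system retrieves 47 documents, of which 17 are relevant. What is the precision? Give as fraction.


Precision = relevant_retrieved / total_retrieved
= 17 / 47
= 17 / (17 + 30)
= 17/47

17/47


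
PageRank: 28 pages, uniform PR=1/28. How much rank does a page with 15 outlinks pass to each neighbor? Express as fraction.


Initial PR = 1/28 = 1/28
Outlinks = 15
Contribution per link = PR / outlinks
= 1/28 / 15
= 1/420

1/420


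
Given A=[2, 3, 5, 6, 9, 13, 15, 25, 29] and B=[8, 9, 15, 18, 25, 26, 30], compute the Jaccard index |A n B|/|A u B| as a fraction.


A intersect B = [9, 15, 25]
|A intersect B| = 3
A union B = [2, 3, 5, 6, 8, 9, 13, 15, 18, 25, 26, 29, 30]
|A union B| = 13
Jaccard = 3/13 = 3/13

3/13


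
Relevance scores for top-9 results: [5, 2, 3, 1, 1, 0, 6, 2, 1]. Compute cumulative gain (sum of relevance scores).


Cumulative Gain = sum of relevance scores
Position 1: rel=5, running sum=5
Position 2: rel=2, running sum=7
Position 3: rel=3, running sum=10
Position 4: rel=1, running sum=11
Position 5: rel=1, running sum=12
Position 6: rel=0, running sum=12
Position 7: rel=6, running sum=18
Position 8: rel=2, running sum=20
Position 9: rel=1, running sum=21
CG = 21

21


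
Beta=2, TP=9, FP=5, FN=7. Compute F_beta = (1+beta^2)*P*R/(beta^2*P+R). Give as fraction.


P = TP/(TP+FP) = 9/14 = 9/14
R = TP/(TP+FN) = 9/16 = 9/16
beta^2 = 2^2 = 4
(1 + beta^2) = 5
Numerator = (1+beta^2)*P*R = 405/224
Denominator = beta^2*P + R = 18/7 + 9/16 = 351/112
F_beta = 15/26

15/26


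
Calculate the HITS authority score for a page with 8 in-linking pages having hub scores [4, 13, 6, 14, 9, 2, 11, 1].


Authority = sum of hub scores of in-linkers
In-link 1: hub score = 4
In-link 2: hub score = 13
In-link 3: hub score = 6
In-link 4: hub score = 14
In-link 5: hub score = 9
In-link 6: hub score = 2
In-link 7: hub score = 11
In-link 8: hub score = 1
Authority = 4 + 13 + 6 + 14 + 9 + 2 + 11 + 1 = 60

60


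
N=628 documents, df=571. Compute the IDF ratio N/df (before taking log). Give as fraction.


IDF ratio = N / df
= 628 / 571
= 628/571

628/571


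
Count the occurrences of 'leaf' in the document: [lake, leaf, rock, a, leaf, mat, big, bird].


Document has 8 words
Scanning for 'leaf':
Found at positions: [1, 4]
Count = 2

2


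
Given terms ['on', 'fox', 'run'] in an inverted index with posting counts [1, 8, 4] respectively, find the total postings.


Summing posting list sizes:
'on': 1 postings
'fox': 8 postings
'run': 4 postings
Total = 1 + 8 + 4 = 13

13


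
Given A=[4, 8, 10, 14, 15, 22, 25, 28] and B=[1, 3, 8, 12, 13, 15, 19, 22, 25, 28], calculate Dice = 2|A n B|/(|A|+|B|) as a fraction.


A intersect B = [8, 15, 22, 25, 28]
|A intersect B| = 5
|A| = 8, |B| = 10
Dice = 2*5 / (8+10)
= 10 / 18 = 5/9

5/9


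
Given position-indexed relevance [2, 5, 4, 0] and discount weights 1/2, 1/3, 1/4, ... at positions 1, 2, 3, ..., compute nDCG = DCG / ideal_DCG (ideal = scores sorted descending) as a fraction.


Position discount weights w_i = 1/(i+1) for i=1..4:
Weights = [1/2, 1/3, 1/4, 1/5]
Actual relevance: [2, 5, 4, 0]
DCG = 2/2 + 5/3 + 4/4 + 0/5 = 11/3
Ideal relevance (sorted desc): [5, 4, 2, 0]
Ideal DCG = 5/2 + 4/3 + 2/4 + 0/5 = 13/3
nDCG = DCG / ideal_DCG = 11/3 / 13/3 = 11/13

11/13


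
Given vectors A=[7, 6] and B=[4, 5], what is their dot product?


Dot product = sum of element-wise products
A[0]*B[0] = 7*4 = 28
A[1]*B[1] = 6*5 = 30
Sum = 28 + 30 = 58

58


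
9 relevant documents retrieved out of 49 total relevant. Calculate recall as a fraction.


Recall = retrieved_relevant / total_relevant
= 9 / 49
= 9 / (9 + 40)
= 9/49

9/49


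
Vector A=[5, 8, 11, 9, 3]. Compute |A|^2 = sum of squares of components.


|A|^2 = sum of squared components
A[0]^2 = 5^2 = 25
A[1]^2 = 8^2 = 64
A[2]^2 = 11^2 = 121
A[3]^2 = 9^2 = 81
A[4]^2 = 3^2 = 9
Sum = 25 + 64 + 121 + 81 + 9 = 300

300


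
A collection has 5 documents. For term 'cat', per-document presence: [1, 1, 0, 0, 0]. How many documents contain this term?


Checking each document for 'cat':
Doc 1: present
Doc 2: present
Doc 3: absent
Doc 4: absent
Doc 5: absent
df = sum of presences = 1 + 1 + 0 + 0 + 0 = 2

2


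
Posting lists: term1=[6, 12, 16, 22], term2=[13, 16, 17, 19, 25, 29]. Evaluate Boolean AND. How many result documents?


Boolean AND: find intersection of posting lists
term1 docs: [6, 12, 16, 22]
term2 docs: [13, 16, 17, 19, 25, 29]
Intersection: [16]
|intersection| = 1

1


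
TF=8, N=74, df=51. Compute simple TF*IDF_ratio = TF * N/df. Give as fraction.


TF * (N/df)
= 8 * (74/51)
= 8 * 74/51
= 592/51

592/51


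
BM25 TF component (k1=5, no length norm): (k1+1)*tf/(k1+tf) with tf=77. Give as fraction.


BM25 TF component = (k1+1)*tf / (k1+tf)
k1 = 5, tf = 77
Numerator = (5+1)*77 = 462
Denominator = 5 + 77 = 82
= 462/82 = 231/41

231/41


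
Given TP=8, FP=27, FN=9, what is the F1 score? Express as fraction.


F1 = 2 * P * R / (P + R)
P = TP/(TP+FP) = 8/35 = 8/35
R = TP/(TP+FN) = 8/17 = 8/17
2 * P * R = 2 * 8/35 * 8/17 = 128/595
P + R = 8/35 + 8/17 = 416/595
F1 = 128/595 / 416/595 = 4/13

4/13


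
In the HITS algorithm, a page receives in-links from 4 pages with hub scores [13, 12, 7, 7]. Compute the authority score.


Authority = sum of hub scores of in-linkers
In-link 1: hub score = 13
In-link 2: hub score = 12
In-link 3: hub score = 7
In-link 4: hub score = 7
Authority = 13 + 12 + 7 + 7 = 39

39


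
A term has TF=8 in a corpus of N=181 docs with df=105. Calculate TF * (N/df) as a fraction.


TF * (N/df)
= 8 * (181/105)
= 8 * 181/105
= 1448/105

1448/105


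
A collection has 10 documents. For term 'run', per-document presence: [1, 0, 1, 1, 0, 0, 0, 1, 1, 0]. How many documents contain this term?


Checking each document for 'run':
Doc 1: present
Doc 2: absent
Doc 3: present
Doc 4: present
Doc 5: absent
Doc 6: absent
Doc 7: absent
Doc 8: present
Doc 9: present
Doc 10: absent
df = sum of presences = 1 + 0 + 1 + 1 + 0 + 0 + 0 + 1 + 1 + 0 = 5

5


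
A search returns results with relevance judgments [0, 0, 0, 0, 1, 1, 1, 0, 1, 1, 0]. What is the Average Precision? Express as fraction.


Computing P@k for each relevant position:
Position 1: not relevant
Position 2: not relevant
Position 3: not relevant
Position 4: not relevant
Position 5: relevant, P@5 = 1/5 = 1/5
Position 6: relevant, P@6 = 2/6 = 1/3
Position 7: relevant, P@7 = 3/7 = 3/7
Position 8: not relevant
Position 9: relevant, P@9 = 4/9 = 4/9
Position 10: relevant, P@10 = 5/10 = 1/2
Position 11: not relevant
Sum of P@k = 1/5 + 1/3 + 3/7 + 4/9 + 1/2 = 1201/630
AP = 1201/630 / 5 = 1201/3150

1201/3150


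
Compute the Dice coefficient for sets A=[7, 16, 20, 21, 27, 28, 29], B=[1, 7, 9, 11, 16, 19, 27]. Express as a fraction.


A intersect B = [7, 16, 27]
|A intersect B| = 3
|A| = 7, |B| = 7
Dice = 2*3 / (7+7)
= 6 / 14 = 3/7

3/7


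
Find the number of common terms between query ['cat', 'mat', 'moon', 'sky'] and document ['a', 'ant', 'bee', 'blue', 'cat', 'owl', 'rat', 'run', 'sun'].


Query terms: ['cat', 'mat', 'moon', 'sky']
Document terms: ['a', 'ant', 'bee', 'blue', 'cat', 'owl', 'rat', 'run', 'sun']
Common terms: ['cat']
Overlap count = 1

1


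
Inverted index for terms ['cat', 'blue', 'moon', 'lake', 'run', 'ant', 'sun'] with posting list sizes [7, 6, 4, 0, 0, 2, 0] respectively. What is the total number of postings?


Summing posting list sizes:
'cat': 7 postings
'blue': 6 postings
'moon': 4 postings
'lake': 0 postings
'run': 0 postings
'ant': 2 postings
'sun': 0 postings
Total = 7 + 6 + 4 + 0 + 0 + 2 + 0 = 19

19


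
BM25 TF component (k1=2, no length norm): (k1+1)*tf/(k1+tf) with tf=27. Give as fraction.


BM25 TF component = (k1+1)*tf / (k1+tf)
k1 = 2, tf = 27
Numerator = (2+1)*27 = 81
Denominator = 2 + 27 = 29
= 81/29 = 81/29

81/29


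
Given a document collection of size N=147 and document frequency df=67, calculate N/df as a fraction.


IDF ratio = N / df
= 147 / 67
= 147/67

147/67


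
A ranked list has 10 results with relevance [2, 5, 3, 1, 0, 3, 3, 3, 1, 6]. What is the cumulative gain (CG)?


Cumulative Gain = sum of relevance scores
Position 1: rel=2, running sum=2
Position 2: rel=5, running sum=7
Position 3: rel=3, running sum=10
Position 4: rel=1, running sum=11
Position 5: rel=0, running sum=11
Position 6: rel=3, running sum=14
Position 7: rel=3, running sum=17
Position 8: rel=3, running sum=20
Position 9: rel=1, running sum=21
Position 10: rel=6, running sum=27
CG = 27

27


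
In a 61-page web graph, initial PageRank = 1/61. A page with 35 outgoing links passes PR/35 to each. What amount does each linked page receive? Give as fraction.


Initial PR = 1/61 = 1/61
Outlinks = 35
Contribution per link = PR / outlinks
= 1/61 / 35
= 1/2135

1/2135


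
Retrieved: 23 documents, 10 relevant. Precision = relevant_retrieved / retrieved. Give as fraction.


Precision = relevant_retrieved / total_retrieved
= 10 / 23
= 10 / (10 + 13)
= 10/23

10/23


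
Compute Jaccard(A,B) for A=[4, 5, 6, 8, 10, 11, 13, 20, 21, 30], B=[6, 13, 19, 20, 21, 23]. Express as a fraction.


A intersect B = [6, 13, 20, 21]
|A intersect B| = 4
A union B = [4, 5, 6, 8, 10, 11, 13, 19, 20, 21, 23, 30]
|A union B| = 12
Jaccard = 4/12 = 1/3

1/3


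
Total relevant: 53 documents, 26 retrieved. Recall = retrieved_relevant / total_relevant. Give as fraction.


Recall = retrieved_relevant / total_relevant
= 26 / 53
= 26 / (26 + 27)
= 26/53

26/53


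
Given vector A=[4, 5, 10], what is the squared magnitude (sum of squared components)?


|A|^2 = sum of squared components
A[0]^2 = 4^2 = 16
A[1]^2 = 5^2 = 25
A[2]^2 = 10^2 = 100
Sum = 16 + 25 + 100 = 141

141


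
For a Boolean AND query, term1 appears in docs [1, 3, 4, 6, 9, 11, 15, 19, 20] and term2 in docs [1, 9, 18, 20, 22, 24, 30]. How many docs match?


Boolean AND: find intersection of posting lists
term1 docs: [1, 3, 4, 6, 9, 11, 15, 19, 20]
term2 docs: [1, 9, 18, 20, 22, 24, 30]
Intersection: [1, 9, 20]
|intersection| = 3

3


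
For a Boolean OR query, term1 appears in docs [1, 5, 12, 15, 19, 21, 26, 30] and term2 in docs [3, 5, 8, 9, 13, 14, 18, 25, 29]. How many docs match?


Boolean OR: find union of posting lists
term1 docs: [1, 5, 12, 15, 19, 21, 26, 30]
term2 docs: [3, 5, 8, 9, 13, 14, 18, 25, 29]
Union: [1, 3, 5, 8, 9, 12, 13, 14, 15, 18, 19, 21, 25, 26, 29, 30]
|union| = 16

16


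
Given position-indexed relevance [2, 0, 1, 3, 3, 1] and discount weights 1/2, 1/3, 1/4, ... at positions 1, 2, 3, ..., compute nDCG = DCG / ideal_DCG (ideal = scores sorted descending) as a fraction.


Position discount weights w_i = 1/(i+1) for i=1..6:
Weights = [1/2, 1/3, 1/4, 1/5, 1/6, 1/7]
Actual relevance: [2, 0, 1, 3, 3, 1]
DCG = 2/2 + 0/3 + 1/4 + 3/5 + 3/6 + 1/7 = 349/140
Ideal relevance (sorted desc): [3, 3, 2, 1, 1, 0]
Ideal DCG = 3/2 + 3/3 + 2/4 + 1/5 + 1/6 + 0/7 = 101/30
nDCG = DCG / ideal_DCG = 349/140 / 101/30 = 1047/1414

1047/1414


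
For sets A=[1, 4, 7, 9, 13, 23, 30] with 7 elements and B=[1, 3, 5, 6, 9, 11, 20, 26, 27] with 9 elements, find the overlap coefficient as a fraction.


A intersect B = [1, 9]
|A intersect B| = 2
min(|A|, |B|) = min(7, 9) = 7
Overlap = 2 / 7 = 2/7

2/7


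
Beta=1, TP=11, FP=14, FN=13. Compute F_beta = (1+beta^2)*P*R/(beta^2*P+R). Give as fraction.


P = TP/(TP+FP) = 11/25 = 11/25
R = TP/(TP+FN) = 11/24 = 11/24
beta^2 = 1^2 = 1
(1 + beta^2) = 2
Numerator = (1+beta^2)*P*R = 121/300
Denominator = beta^2*P + R = 11/25 + 11/24 = 539/600
F_beta = 22/49

22/49


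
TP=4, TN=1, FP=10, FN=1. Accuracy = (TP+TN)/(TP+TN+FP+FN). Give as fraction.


Accuracy = (TP + TN) / (TP + TN + FP + FN)
TP + TN = 4 + 1 = 5
Total = 4 + 1 + 10 + 1 = 16
Accuracy = 5 / 16 = 5/16

5/16


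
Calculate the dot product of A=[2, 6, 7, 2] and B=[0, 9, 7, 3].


Dot product = sum of element-wise products
A[0]*B[0] = 2*0 = 0
A[1]*B[1] = 6*9 = 54
A[2]*B[2] = 7*7 = 49
A[3]*B[3] = 2*3 = 6
Sum = 0 + 54 + 49 + 6 = 109

109


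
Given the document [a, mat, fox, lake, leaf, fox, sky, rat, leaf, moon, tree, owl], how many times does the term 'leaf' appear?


Document has 12 words
Scanning for 'leaf':
Found at positions: [4, 8]
Count = 2

2


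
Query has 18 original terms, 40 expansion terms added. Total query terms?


Original terms: 18
Expansion terms: 40
Total = 18 + 40 = 58

58


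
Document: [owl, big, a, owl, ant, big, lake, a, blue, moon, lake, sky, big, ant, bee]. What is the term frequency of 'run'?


Document has 15 words
Scanning for 'run':
Term not found in document
Count = 0

0


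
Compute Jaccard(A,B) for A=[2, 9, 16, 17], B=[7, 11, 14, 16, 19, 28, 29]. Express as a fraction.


A intersect B = [16]
|A intersect B| = 1
A union B = [2, 7, 9, 11, 14, 16, 17, 19, 28, 29]
|A union B| = 10
Jaccard = 1/10 = 1/10

1/10


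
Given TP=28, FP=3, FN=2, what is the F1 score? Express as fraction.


F1 = 2 * P * R / (P + R)
P = TP/(TP+FP) = 28/31 = 28/31
R = TP/(TP+FN) = 28/30 = 14/15
2 * P * R = 2 * 28/31 * 14/15 = 784/465
P + R = 28/31 + 14/15 = 854/465
F1 = 784/465 / 854/465 = 56/61

56/61


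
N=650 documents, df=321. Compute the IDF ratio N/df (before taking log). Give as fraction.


IDF ratio = N / df
= 650 / 321
= 650/321

650/321


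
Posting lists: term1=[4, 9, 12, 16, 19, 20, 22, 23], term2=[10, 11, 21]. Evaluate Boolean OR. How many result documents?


Boolean OR: find union of posting lists
term1 docs: [4, 9, 12, 16, 19, 20, 22, 23]
term2 docs: [10, 11, 21]
Union: [4, 9, 10, 11, 12, 16, 19, 20, 21, 22, 23]
|union| = 11

11


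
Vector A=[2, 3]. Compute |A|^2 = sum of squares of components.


|A|^2 = sum of squared components
A[0]^2 = 2^2 = 4
A[1]^2 = 3^2 = 9
Sum = 4 + 9 = 13

13


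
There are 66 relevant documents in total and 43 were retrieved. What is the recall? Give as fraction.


Recall = retrieved_relevant / total_relevant
= 43 / 66
= 43 / (43 + 23)
= 43/66

43/66


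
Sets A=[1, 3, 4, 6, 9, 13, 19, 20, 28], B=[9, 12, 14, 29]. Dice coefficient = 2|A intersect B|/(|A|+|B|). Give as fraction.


A intersect B = [9]
|A intersect B| = 1
|A| = 9, |B| = 4
Dice = 2*1 / (9+4)
= 2 / 13 = 2/13

2/13


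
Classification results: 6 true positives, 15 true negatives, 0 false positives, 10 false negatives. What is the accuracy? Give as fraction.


Accuracy = (TP + TN) / (TP + TN + FP + FN)
TP + TN = 6 + 15 = 21
Total = 6 + 15 + 0 + 10 = 31
Accuracy = 21 / 31 = 21/31

21/31


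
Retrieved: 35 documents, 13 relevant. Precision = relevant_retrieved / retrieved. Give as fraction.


Precision = relevant_retrieved / total_retrieved
= 13 / 35
= 13 / (13 + 22)
= 13/35

13/35


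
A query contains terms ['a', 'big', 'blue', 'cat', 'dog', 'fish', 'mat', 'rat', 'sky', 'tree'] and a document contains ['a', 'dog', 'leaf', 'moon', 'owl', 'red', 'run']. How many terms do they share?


Query terms: ['a', 'big', 'blue', 'cat', 'dog', 'fish', 'mat', 'rat', 'sky', 'tree']
Document terms: ['a', 'dog', 'leaf', 'moon', 'owl', 'red', 'run']
Common terms: ['a', 'dog']
Overlap count = 2

2


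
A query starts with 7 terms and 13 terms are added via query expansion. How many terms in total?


Original terms: 7
Expansion terms: 13
Total = 7 + 13 = 20

20


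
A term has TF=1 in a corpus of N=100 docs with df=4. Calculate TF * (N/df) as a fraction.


TF * (N/df)
= 1 * (100/4)
= 1 * 25
= 25

25


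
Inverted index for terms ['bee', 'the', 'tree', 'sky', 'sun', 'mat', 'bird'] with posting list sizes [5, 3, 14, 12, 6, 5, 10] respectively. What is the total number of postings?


Summing posting list sizes:
'bee': 5 postings
'the': 3 postings
'tree': 14 postings
'sky': 12 postings
'sun': 6 postings
'mat': 5 postings
'bird': 10 postings
Total = 5 + 3 + 14 + 12 + 6 + 5 + 10 = 55

55


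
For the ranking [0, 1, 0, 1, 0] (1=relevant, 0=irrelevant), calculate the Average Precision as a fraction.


Computing P@k for each relevant position:
Position 1: not relevant
Position 2: relevant, P@2 = 1/2 = 1/2
Position 3: not relevant
Position 4: relevant, P@4 = 2/4 = 1/2
Position 5: not relevant
Sum of P@k = 1/2 + 1/2 = 1
AP = 1 / 2 = 1/2

1/2


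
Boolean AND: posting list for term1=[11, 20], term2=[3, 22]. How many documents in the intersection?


Boolean AND: find intersection of posting lists
term1 docs: [11, 20]
term2 docs: [3, 22]
Intersection: []
|intersection| = 0

0


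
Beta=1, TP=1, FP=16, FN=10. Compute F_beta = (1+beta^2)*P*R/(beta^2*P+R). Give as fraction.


P = TP/(TP+FP) = 1/17 = 1/17
R = TP/(TP+FN) = 1/11 = 1/11
beta^2 = 1^2 = 1
(1 + beta^2) = 2
Numerator = (1+beta^2)*P*R = 2/187
Denominator = beta^2*P + R = 1/17 + 1/11 = 28/187
F_beta = 1/14

1/14


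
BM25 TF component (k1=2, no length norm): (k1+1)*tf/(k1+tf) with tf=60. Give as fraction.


BM25 TF component = (k1+1)*tf / (k1+tf)
k1 = 2, tf = 60
Numerator = (2+1)*60 = 180
Denominator = 2 + 60 = 62
= 180/62 = 90/31

90/31


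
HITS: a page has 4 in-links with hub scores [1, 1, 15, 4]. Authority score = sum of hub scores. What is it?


Authority = sum of hub scores of in-linkers
In-link 1: hub score = 1
In-link 2: hub score = 1
In-link 3: hub score = 15
In-link 4: hub score = 4
Authority = 1 + 1 + 15 + 4 = 21

21


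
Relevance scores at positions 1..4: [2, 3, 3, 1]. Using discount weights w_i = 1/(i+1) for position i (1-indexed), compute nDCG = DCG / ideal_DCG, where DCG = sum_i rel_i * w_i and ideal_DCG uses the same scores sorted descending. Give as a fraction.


Position discount weights w_i = 1/(i+1) for i=1..4:
Weights = [1/2, 1/3, 1/4, 1/5]
Actual relevance: [2, 3, 3, 1]
DCG = 2/2 + 3/3 + 3/4 + 1/5 = 59/20
Ideal relevance (sorted desc): [3, 3, 2, 1]
Ideal DCG = 3/2 + 3/3 + 2/4 + 1/5 = 16/5
nDCG = DCG / ideal_DCG = 59/20 / 16/5 = 59/64

59/64


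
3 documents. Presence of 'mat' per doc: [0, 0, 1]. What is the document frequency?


Checking each document for 'mat':
Doc 1: absent
Doc 2: absent
Doc 3: present
df = sum of presences = 0 + 0 + 1 = 1

1


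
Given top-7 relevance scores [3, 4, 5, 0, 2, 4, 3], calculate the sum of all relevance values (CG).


Cumulative Gain = sum of relevance scores
Position 1: rel=3, running sum=3
Position 2: rel=4, running sum=7
Position 3: rel=5, running sum=12
Position 4: rel=0, running sum=12
Position 5: rel=2, running sum=14
Position 6: rel=4, running sum=18
Position 7: rel=3, running sum=21
CG = 21

21


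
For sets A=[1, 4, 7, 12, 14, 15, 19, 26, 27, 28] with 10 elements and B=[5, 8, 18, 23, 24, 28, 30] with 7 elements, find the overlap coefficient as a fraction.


A intersect B = [28]
|A intersect B| = 1
min(|A|, |B|) = min(10, 7) = 7
Overlap = 1 / 7 = 1/7

1/7


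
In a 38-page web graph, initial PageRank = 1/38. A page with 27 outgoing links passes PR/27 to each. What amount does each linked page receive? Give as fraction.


Initial PR = 1/38 = 1/38
Outlinks = 27
Contribution per link = PR / outlinks
= 1/38 / 27
= 1/1026

1/1026


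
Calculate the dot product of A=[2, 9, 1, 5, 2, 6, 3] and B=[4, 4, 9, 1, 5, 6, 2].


Dot product = sum of element-wise products
A[0]*B[0] = 2*4 = 8
A[1]*B[1] = 9*4 = 36
A[2]*B[2] = 1*9 = 9
A[3]*B[3] = 5*1 = 5
A[4]*B[4] = 2*5 = 10
A[5]*B[5] = 6*6 = 36
A[6]*B[6] = 3*2 = 6
Sum = 8 + 36 + 9 + 5 + 10 + 36 + 6 = 110

110


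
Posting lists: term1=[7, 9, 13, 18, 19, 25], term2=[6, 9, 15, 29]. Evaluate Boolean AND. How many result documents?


Boolean AND: find intersection of posting lists
term1 docs: [7, 9, 13, 18, 19, 25]
term2 docs: [6, 9, 15, 29]
Intersection: [9]
|intersection| = 1

1


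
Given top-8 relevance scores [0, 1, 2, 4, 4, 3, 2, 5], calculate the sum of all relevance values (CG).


Cumulative Gain = sum of relevance scores
Position 1: rel=0, running sum=0
Position 2: rel=1, running sum=1
Position 3: rel=2, running sum=3
Position 4: rel=4, running sum=7
Position 5: rel=4, running sum=11
Position 6: rel=3, running sum=14
Position 7: rel=2, running sum=16
Position 8: rel=5, running sum=21
CG = 21

21


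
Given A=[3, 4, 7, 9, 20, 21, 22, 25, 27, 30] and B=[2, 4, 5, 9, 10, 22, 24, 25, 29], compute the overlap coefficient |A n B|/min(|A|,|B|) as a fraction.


A intersect B = [4, 9, 22, 25]
|A intersect B| = 4
min(|A|, |B|) = min(10, 9) = 9
Overlap = 4 / 9 = 4/9

4/9


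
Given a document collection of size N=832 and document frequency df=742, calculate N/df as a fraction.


IDF ratio = N / df
= 832 / 742
= 416/371

416/371


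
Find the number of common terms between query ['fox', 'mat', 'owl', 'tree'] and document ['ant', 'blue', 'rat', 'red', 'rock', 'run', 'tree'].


Query terms: ['fox', 'mat', 'owl', 'tree']
Document terms: ['ant', 'blue', 'rat', 'red', 'rock', 'run', 'tree']
Common terms: ['tree']
Overlap count = 1

1


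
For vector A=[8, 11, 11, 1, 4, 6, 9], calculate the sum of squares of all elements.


|A|^2 = sum of squared components
A[0]^2 = 8^2 = 64
A[1]^2 = 11^2 = 121
A[2]^2 = 11^2 = 121
A[3]^2 = 1^2 = 1
A[4]^2 = 4^2 = 16
A[5]^2 = 6^2 = 36
A[6]^2 = 9^2 = 81
Sum = 64 + 121 + 121 + 1 + 16 + 36 + 81 = 440

440


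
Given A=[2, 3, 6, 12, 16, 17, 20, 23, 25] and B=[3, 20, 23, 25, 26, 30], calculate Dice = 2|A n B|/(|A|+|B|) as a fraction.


A intersect B = [3, 20, 23, 25]
|A intersect B| = 4
|A| = 9, |B| = 6
Dice = 2*4 / (9+6)
= 8 / 15 = 8/15

8/15


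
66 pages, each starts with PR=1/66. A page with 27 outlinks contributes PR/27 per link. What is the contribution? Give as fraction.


Initial PR = 1/66 = 1/66
Outlinks = 27
Contribution per link = PR / outlinks
= 1/66 / 27
= 1/1782

1/1782


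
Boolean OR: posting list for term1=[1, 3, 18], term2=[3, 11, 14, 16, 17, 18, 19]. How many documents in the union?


Boolean OR: find union of posting lists
term1 docs: [1, 3, 18]
term2 docs: [3, 11, 14, 16, 17, 18, 19]
Union: [1, 3, 11, 14, 16, 17, 18, 19]
|union| = 8

8


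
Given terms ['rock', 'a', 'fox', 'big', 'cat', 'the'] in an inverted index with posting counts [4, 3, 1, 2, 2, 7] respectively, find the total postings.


Summing posting list sizes:
'rock': 4 postings
'a': 3 postings
'fox': 1 postings
'big': 2 postings
'cat': 2 postings
'the': 7 postings
Total = 4 + 3 + 1 + 2 + 2 + 7 = 19

19


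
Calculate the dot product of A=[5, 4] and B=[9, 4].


Dot product = sum of element-wise products
A[0]*B[0] = 5*9 = 45
A[1]*B[1] = 4*4 = 16
Sum = 45 + 16 = 61

61


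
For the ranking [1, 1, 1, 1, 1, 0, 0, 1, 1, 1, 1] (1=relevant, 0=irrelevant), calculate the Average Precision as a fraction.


Computing P@k for each relevant position:
Position 1: relevant, P@1 = 1/1 = 1
Position 2: relevant, P@2 = 2/2 = 1
Position 3: relevant, P@3 = 3/3 = 1
Position 4: relevant, P@4 = 4/4 = 1
Position 5: relevant, P@5 = 5/5 = 1
Position 6: not relevant
Position 7: not relevant
Position 8: relevant, P@8 = 6/8 = 3/4
Position 9: relevant, P@9 = 7/9 = 7/9
Position 10: relevant, P@10 = 8/10 = 4/5
Position 11: relevant, P@11 = 9/11 = 9/11
Sum of P@k = 1 + 1 + 1 + 1 + 1 + 3/4 + 7/9 + 4/5 + 9/11 = 16129/1980
AP = 16129/1980 / 9 = 16129/17820

16129/17820


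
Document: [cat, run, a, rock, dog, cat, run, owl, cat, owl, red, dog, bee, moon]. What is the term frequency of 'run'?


Document has 14 words
Scanning for 'run':
Found at positions: [1, 6]
Count = 2

2


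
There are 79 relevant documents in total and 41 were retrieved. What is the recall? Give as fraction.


Recall = retrieved_relevant / total_relevant
= 41 / 79
= 41 / (41 + 38)
= 41/79

41/79


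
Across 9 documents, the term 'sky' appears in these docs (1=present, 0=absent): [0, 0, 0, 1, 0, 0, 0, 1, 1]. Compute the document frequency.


Checking each document for 'sky':
Doc 1: absent
Doc 2: absent
Doc 3: absent
Doc 4: present
Doc 5: absent
Doc 6: absent
Doc 7: absent
Doc 8: present
Doc 9: present
df = sum of presences = 0 + 0 + 0 + 1 + 0 + 0 + 0 + 1 + 1 = 3

3


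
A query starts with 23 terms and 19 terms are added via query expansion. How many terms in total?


Original terms: 23
Expansion terms: 19
Total = 23 + 19 = 42

42


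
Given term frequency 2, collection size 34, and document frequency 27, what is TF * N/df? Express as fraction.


TF * (N/df)
= 2 * (34/27)
= 2 * 34/27
= 68/27

68/27


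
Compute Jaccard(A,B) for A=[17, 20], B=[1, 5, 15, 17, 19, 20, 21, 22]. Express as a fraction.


A intersect B = [17, 20]
|A intersect B| = 2
A union B = [1, 5, 15, 17, 19, 20, 21, 22]
|A union B| = 8
Jaccard = 2/8 = 1/4

1/4


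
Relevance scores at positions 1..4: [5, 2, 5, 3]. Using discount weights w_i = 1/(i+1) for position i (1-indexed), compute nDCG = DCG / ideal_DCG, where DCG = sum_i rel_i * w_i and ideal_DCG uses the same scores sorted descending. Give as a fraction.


Position discount weights w_i = 1/(i+1) for i=1..4:
Weights = [1/2, 1/3, 1/4, 1/5]
Actual relevance: [5, 2, 5, 3]
DCG = 5/2 + 2/3 + 5/4 + 3/5 = 301/60
Ideal relevance (sorted desc): [5, 5, 3, 2]
Ideal DCG = 5/2 + 5/3 + 3/4 + 2/5 = 319/60
nDCG = DCG / ideal_DCG = 301/60 / 319/60 = 301/319

301/319


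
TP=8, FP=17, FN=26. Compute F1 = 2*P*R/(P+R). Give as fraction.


F1 = 2 * P * R / (P + R)
P = TP/(TP+FP) = 8/25 = 8/25
R = TP/(TP+FN) = 8/34 = 4/17
2 * P * R = 2 * 8/25 * 4/17 = 64/425
P + R = 8/25 + 4/17 = 236/425
F1 = 64/425 / 236/425 = 16/59

16/59


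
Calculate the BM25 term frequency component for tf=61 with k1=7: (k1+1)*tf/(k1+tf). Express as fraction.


BM25 TF component = (k1+1)*tf / (k1+tf)
k1 = 7, tf = 61
Numerator = (7+1)*61 = 488
Denominator = 7 + 61 = 68
= 488/68 = 122/17

122/17


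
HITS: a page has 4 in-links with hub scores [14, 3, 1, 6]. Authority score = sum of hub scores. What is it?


Authority = sum of hub scores of in-linkers
In-link 1: hub score = 14
In-link 2: hub score = 3
In-link 3: hub score = 1
In-link 4: hub score = 6
Authority = 14 + 3 + 1 + 6 = 24

24


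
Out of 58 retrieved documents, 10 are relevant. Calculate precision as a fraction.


Precision = relevant_retrieved / total_retrieved
= 10 / 58
= 10 / (10 + 48)
= 5/29

5/29


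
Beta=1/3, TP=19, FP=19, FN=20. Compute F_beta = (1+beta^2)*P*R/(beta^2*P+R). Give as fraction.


P = TP/(TP+FP) = 19/38 = 1/2
R = TP/(TP+FN) = 19/39 = 19/39
beta^2 = 1/3^2 = 1/9
(1 + beta^2) = 10/9
Numerator = (1+beta^2)*P*R = 95/351
Denominator = beta^2*P + R = 1/18 + 19/39 = 127/234
F_beta = 190/381

190/381


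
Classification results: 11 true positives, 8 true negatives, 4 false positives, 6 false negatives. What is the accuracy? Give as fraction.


Accuracy = (TP + TN) / (TP + TN + FP + FN)
TP + TN = 11 + 8 = 19
Total = 11 + 8 + 4 + 6 = 29
Accuracy = 19 / 29 = 19/29

19/29


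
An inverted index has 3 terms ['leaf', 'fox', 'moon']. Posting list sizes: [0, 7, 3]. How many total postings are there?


Summing posting list sizes:
'leaf': 0 postings
'fox': 7 postings
'moon': 3 postings
Total = 0 + 7 + 3 = 10

10


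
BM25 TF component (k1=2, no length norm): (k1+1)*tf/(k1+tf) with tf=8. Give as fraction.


BM25 TF component = (k1+1)*tf / (k1+tf)
k1 = 2, tf = 8
Numerator = (2+1)*8 = 24
Denominator = 2 + 8 = 10
= 24/10 = 12/5

12/5


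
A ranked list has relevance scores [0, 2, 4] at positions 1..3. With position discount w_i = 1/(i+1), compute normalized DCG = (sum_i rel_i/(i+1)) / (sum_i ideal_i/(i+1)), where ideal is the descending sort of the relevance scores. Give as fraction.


Position discount weights w_i = 1/(i+1) for i=1..3:
Weights = [1/2, 1/3, 1/4]
Actual relevance: [0, 2, 4]
DCG = 0/2 + 2/3 + 4/4 = 5/3
Ideal relevance (sorted desc): [4, 2, 0]
Ideal DCG = 4/2 + 2/3 + 0/4 = 8/3
nDCG = DCG / ideal_DCG = 5/3 / 8/3 = 5/8

5/8


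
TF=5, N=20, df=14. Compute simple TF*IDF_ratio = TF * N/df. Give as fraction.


TF * (N/df)
= 5 * (20/14)
= 5 * 10/7
= 50/7

50/7


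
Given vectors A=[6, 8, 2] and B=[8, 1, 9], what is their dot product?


Dot product = sum of element-wise products
A[0]*B[0] = 6*8 = 48
A[1]*B[1] = 8*1 = 8
A[2]*B[2] = 2*9 = 18
Sum = 48 + 8 + 18 = 74

74


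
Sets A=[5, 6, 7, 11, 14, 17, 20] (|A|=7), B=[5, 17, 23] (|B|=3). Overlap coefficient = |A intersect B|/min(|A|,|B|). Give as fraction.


A intersect B = [5, 17]
|A intersect B| = 2
min(|A|, |B|) = min(7, 3) = 3
Overlap = 2 / 3 = 2/3

2/3


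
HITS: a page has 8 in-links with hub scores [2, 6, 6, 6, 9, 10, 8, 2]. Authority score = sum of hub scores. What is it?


Authority = sum of hub scores of in-linkers
In-link 1: hub score = 2
In-link 2: hub score = 6
In-link 3: hub score = 6
In-link 4: hub score = 6
In-link 5: hub score = 9
In-link 6: hub score = 10
In-link 7: hub score = 8
In-link 8: hub score = 2
Authority = 2 + 6 + 6 + 6 + 9 + 10 + 8 + 2 = 49

49


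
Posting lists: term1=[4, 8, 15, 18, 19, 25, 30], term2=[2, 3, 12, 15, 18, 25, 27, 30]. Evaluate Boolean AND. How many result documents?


Boolean AND: find intersection of posting lists
term1 docs: [4, 8, 15, 18, 19, 25, 30]
term2 docs: [2, 3, 12, 15, 18, 25, 27, 30]
Intersection: [15, 18, 25, 30]
|intersection| = 4

4


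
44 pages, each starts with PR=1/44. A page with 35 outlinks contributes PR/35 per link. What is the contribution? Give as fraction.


Initial PR = 1/44 = 1/44
Outlinks = 35
Contribution per link = PR / outlinks
= 1/44 / 35
= 1/1540

1/1540


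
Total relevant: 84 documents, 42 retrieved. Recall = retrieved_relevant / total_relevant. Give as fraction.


Recall = retrieved_relevant / total_relevant
= 42 / 84
= 42 / (42 + 42)
= 1/2

1/2


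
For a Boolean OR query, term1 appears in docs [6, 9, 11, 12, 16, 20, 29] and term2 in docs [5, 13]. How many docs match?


Boolean OR: find union of posting lists
term1 docs: [6, 9, 11, 12, 16, 20, 29]
term2 docs: [5, 13]
Union: [5, 6, 9, 11, 12, 13, 16, 20, 29]
|union| = 9

9


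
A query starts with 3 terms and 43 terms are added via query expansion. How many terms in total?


Original terms: 3
Expansion terms: 43
Total = 3 + 43 = 46

46


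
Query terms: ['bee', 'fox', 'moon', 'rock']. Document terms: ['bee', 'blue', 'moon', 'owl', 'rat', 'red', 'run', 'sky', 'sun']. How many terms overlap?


Query terms: ['bee', 'fox', 'moon', 'rock']
Document terms: ['bee', 'blue', 'moon', 'owl', 'rat', 'red', 'run', 'sky', 'sun']
Common terms: ['bee', 'moon']
Overlap count = 2

2


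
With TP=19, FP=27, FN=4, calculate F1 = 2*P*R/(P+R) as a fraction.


F1 = 2 * P * R / (P + R)
P = TP/(TP+FP) = 19/46 = 19/46
R = TP/(TP+FN) = 19/23 = 19/23
2 * P * R = 2 * 19/46 * 19/23 = 361/529
P + R = 19/46 + 19/23 = 57/46
F1 = 361/529 / 57/46 = 38/69

38/69


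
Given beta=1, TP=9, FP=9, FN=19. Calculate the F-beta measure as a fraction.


P = TP/(TP+FP) = 9/18 = 1/2
R = TP/(TP+FN) = 9/28 = 9/28
beta^2 = 1^2 = 1
(1 + beta^2) = 2
Numerator = (1+beta^2)*P*R = 9/28
Denominator = beta^2*P + R = 1/2 + 9/28 = 23/28
F_beta = 9/23

9/23


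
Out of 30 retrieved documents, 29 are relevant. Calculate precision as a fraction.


Precision = relevant_retrieved / total_retrieved
= 29 / 30
= 29 / (29 + 1)
= 29/30

29/30


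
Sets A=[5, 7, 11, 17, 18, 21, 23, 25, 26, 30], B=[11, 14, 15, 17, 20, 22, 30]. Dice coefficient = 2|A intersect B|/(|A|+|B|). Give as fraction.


A intersect B = [11, 17, 30]
|A intersect B| = 3
|A| = 10, |B| = 7
Dice = 2*3 / (10+7)
= 6 / 17 = 6/17

6/17


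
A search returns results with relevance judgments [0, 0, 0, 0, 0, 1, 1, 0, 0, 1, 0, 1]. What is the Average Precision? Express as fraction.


Computing P@k for each relevant position:
Position 1: not relevant
Position 2: not relevant
Position 3: not relevant
Position 4: not relevant
Position 5: not relevant
Position 6: relevant, P@6 = 1/6 = 1/6
Position 7: relevant, P@7 = 2/7 = 2/7
Position 8: not relevant
Position 9: not relevant
Position 10: relevant, P@10 = 3/10 = 3/10
Position 11: not relevant
Position 12: relevant, P@12 = 4/12 = 1/3
Sum of P@k = 1/6 + 2/7 + 3/10 + 1/3 = 38/35
AP = 38/35 / 4 = 19/70

19/70


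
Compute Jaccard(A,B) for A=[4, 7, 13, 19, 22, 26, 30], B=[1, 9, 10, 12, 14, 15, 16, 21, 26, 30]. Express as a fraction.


A intersect B = [26, 30]
|A intersect B| = 2
A union B = [1, 4, 7, 9, 10, 12, 13, 14, 15, 16, 19, 21, 22, 26, 30]
|A union B| = 15
Jaccard = 2/15 = 2/15

2/15


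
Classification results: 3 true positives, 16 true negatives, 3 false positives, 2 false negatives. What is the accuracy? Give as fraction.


Accuracy = (TP + TN) / (TP + TN + FP + FN)
TP + TN = 3 + 16 = 19
Total = 3 + 16 + 3 + 2 = 24
Accuracy = 19 / 24 = 19/24

19/24


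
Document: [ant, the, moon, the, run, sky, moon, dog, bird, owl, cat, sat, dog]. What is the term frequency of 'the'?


Document has 13 words
Scanning for 'the':
Found at positions: [1, 3]
Count = 2

2


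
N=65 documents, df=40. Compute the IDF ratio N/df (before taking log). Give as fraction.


IDF ratio = N / df
= 65 / 40
= 13/8

13/8


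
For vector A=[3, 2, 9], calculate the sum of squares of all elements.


|A|^2 = sum of squared components
A[0]^2 = 3^2 = 9
A[1]^2 = 2^2 = 4
A[2]^2 = 9^2 = 81
Sum = 9 + 4 + 81 = 94

94


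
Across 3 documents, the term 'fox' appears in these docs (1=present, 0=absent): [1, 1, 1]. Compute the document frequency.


Checking each document for 'fox':
Doc 1: present
Doc 2: present
Doc 3: present
df = sum of presences = 1 + 1 + 1 = 3

3


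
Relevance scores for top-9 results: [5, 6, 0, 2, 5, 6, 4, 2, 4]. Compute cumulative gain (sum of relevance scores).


Cumulative Gain = sum of relevance scores
Position 1: rel=5, running sum=5
Position 2: rel=6, running sum=11
Position 3: rel=0, running sum=11
Position 4: rel=2, running sum=13
Position 5: rel=5, running sum=18
Position 6: rel=6, running sum=24
Position 7: rel=4, running sum=28
Position 8: rel=2, running sum=30
Position 9: rel=4, running sum=34
CG = 34

34


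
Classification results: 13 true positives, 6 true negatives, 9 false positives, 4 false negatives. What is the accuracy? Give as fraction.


Accuracy = (TP + TN) / (TP + TN + FP + FN)
TP + TN = 13 + 6 = 19
Total = 13 + 6 + 9 + 4 = 32
Accuracy = 19 / 32 = 19/32

19/32


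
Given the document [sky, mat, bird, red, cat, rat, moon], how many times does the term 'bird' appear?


Document has 7 words
Scanning for 'bird':
Found at positions: [2]
Count = 1

1


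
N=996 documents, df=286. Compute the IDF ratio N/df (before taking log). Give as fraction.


IDF ratio = N / df
= 996 / 286
= 498/143

498/143


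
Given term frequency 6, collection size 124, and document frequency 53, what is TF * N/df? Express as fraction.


TF * (N/df)
= 6 * (124/53)
= 6 * 124/53
= 744/53

744/53


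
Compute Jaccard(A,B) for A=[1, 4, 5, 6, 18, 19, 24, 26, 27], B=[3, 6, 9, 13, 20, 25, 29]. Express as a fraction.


A intersect B = [6]
|A intersect B| = 1
A union B = [1, 3, 4, 5, 6, 9, 13, 18, 19, 20, 24, 25, 26, 27, 29]
|A union B| = 15
Jaccard = 1/15 = 1/15

1/15


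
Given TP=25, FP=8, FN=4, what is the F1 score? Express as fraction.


F1 = 2 * P * R / (P + R)
P = TP/(TP+FP) = 25/33 = 25/33
R = TP/(TP+FN) = 25/29 = 25/29
2 * P * R = 2 * 25/33 * 25/29 = 1250/957
P + R = 25/33 + 25/29 = 1550/957
F1 = 1250/957 / 1550/957 = 25/31

25/31


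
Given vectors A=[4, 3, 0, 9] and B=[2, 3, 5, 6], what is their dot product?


Dot product = sum of element-wise products
A[0]*B[0] = 4*2 = 8
A[1]*B[1] = 3*3 = 9
A[2]*B[2] = 0*5 = 0
A[3]*B[3] = 9*6 = 54
Sum = 8 + 9 + 0 + 54 = 71

71


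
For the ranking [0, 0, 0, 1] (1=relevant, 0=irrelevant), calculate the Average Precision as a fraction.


Computing P@k for each relevant position:
Position 1: not relevant
Position 2: not relevant
Position 3: not relevant
Position 4: relevant, P@4 = 1/4 = 1/4
Sum of P@k = 1/4 = 1/4
AP = 1/4 / 1 = 1/4

1/4


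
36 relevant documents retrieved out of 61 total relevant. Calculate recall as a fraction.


Recall = retrieved_relevant / total_relevant
= 36 / 61
= 36 / (36 + 25)
= 36/61

36/61


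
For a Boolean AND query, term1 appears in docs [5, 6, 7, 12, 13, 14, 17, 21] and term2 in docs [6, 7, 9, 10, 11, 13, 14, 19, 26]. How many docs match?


Boolean AND: find intersection of posting lists
term1 docs: [5, 6, 7, 12, 13, 14, 17, 21]
term2 docs: [6, 7, 9, 10, 11, 13, 14, 19, 26]
Intersection: [6, 7, 13, 14]
|intersection| = 4

4


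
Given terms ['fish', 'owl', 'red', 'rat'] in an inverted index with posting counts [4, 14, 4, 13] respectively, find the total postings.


Summing posting list sizes:
'fish': 4 postings
'owl': 14 postings
'red': 4 postings
'rat': 13 postings
Total = 4 + 14 + 4 + 13 = 35

35


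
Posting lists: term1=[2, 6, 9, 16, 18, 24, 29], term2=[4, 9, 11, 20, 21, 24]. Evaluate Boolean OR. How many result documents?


Boolean OR: find union of posting lists
term1 docs: [2, 6, 9, 16, 18, 24, 29]
term2 docs: [4, 9, 11, 20, 21, 24]
Union: [2, 4, 6, 9, 11, 16, 18, 20, 21, 24, 29]
|union| = 11

11


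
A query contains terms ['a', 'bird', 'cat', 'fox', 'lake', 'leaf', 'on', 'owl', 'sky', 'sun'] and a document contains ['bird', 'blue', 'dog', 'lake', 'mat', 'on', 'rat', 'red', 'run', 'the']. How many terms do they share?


Query terms: ['a', 'bird', 'cat', 'fox', 'lake', 'leaf', 'on', 'owl', 'sky', 'sun']
Document terms: ['bird', 'blue', 'dog', 'lake', 'mat', 'on', 'rat', 'red', 'run', 'the']
Common terms: ['bird', 'lake', 'on']
Overlap count = 3

3


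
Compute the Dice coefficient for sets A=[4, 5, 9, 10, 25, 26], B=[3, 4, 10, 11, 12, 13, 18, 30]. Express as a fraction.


A intersect B = [4, 10]
|A intersect B| = 2
|A| = 6, |B| = 8
Dice = 2*2 / (6+8)
= 4 / 14 = 2/7

2/7


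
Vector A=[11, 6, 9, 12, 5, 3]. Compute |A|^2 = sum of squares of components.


|A|^2 = sum of squared components
A[0]^2 = 11^2 = 121
A[1]^2 = 6^2 = 36
A[2]^2 = 9^2 = 81
A[3]^2 = 12^2 = 144
A[4]^2 = 5^2 = 25
A[5]^2 = 3^2 = 9
Sum = 121 + 36 + 81 + 144 + 25 + 9 = 416

416


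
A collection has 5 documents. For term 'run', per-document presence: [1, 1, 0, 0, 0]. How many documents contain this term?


Checking each document for 'run':
Doc 1: present
Doc 2: present
Doc 3: absent
Doc 4: absent
Doc 5: absent
df = sum of presences = 1 + 1 + 0 + 0 + 0 = 2

2
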